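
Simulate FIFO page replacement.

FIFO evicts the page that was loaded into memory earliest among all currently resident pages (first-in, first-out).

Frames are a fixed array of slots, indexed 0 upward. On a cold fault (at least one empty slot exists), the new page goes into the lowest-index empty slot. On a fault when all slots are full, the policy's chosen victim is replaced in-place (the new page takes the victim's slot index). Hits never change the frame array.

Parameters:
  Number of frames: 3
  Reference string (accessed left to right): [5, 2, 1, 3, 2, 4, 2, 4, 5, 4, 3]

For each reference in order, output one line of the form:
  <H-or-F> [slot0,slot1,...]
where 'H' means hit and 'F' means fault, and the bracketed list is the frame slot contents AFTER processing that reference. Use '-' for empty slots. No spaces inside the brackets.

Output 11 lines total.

F [5,-,-]
F [5,2,-]
F [5,2,1]
F [3,2,1]
H [3,2,1]
F [3,4,1]
F [3,4,2]
H [3,4,2]
F [5,4,2]
H [5,4,2]
F [5,3,2]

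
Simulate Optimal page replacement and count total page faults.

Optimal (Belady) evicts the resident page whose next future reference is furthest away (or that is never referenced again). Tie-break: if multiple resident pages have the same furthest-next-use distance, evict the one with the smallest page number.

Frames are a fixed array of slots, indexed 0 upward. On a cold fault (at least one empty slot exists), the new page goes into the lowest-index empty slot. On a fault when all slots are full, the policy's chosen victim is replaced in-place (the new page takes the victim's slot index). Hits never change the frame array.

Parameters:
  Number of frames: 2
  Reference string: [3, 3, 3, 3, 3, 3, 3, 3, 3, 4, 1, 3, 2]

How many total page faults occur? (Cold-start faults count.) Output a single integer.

Answer: 4

Derivation:
Step 0: ref 3 → FAULT, frames=[3,-]
Step 1: ref 3 → HIT, frames=[3,-]
Step 2: ref 3 → HIT, frames=[3,-]
Step 3: ref 3 → HIT, frames=[3,-]
Step 4: ref 3 → HIT, frames=[3,-]
Step 5: ref 3 → HIT, frames=[3,-]
Step 6: ref 3 → HIT, frames=[3,-]
Step 7: ref 3 → HIT, frames=[3,-]
Step 8: ref 3 → HIT, frames=[3,-]
Step 9: ref 4 → FAULT, frames=[3,4]
Step 10: ref 1 → FAULT (evict 4), frames=[3,1]
Step 11: ref 3 → HIT, frames=[3,1]
Step 12: ref 2 → FAULT (evict 1), frames=[3,2]
Total faults: 4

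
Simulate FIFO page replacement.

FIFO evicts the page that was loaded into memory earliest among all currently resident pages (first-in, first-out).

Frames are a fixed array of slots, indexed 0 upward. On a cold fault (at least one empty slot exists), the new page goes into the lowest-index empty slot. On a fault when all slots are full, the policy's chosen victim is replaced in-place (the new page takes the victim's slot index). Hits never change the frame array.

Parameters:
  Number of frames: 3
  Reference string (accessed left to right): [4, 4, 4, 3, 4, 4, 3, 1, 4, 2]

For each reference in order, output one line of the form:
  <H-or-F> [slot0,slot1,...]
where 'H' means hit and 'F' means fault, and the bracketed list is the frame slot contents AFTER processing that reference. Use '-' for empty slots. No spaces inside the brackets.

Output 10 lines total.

F [4,-,-]
H [4,-,-]
H [4,-,-]
F [4,3,-]
H [4,3,-]
H [4,3,-]
H [4,3,-]
F [4,3,1]
H [4,3,1]
F [2,3,1]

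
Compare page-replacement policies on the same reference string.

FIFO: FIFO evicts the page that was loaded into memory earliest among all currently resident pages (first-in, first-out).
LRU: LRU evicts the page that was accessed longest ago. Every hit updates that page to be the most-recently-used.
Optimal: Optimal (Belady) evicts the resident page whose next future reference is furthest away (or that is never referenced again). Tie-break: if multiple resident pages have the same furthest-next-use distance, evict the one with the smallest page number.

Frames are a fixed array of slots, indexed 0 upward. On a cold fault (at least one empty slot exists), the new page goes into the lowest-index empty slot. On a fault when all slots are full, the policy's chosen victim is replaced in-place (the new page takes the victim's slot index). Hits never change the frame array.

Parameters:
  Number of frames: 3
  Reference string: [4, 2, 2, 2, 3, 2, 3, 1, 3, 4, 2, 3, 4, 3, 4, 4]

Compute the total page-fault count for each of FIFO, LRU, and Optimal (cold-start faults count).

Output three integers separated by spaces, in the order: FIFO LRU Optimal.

Answer: 7 6 5

Derivation:
--- FIFO ---
  step 0: ref 4 -> FAULT, frames=[4,-,-] (faults so far: 1)
  step 1: ref 2 -> FAULT, frames=[4,2,-] (faults so far: 2)
  step 2: ref 2 -> HIT, frames=[4,2,-] (faults so far: 2)
  step 3: ref 2 -> HIT, frames=[4,2,-] (faults so far: 2)
  step 4: ref 3 -> FAULT, frames=[4,2,3] (faults so far: 3)
  step 5: ref 2 -> HIT, frames=[4,2,3] (faults so far: 3)
  step 6: ref 3 -> HIT, frames=[4,2,3] (faults so far: 3)
  step 7: ref 1 -> FAULT, evict 4, frames=[1,2,3] (faults so far: 4)
  step 8: ref 3 -> HIT, frames=[1,2,3] (faults so far: 4)
  step 9: ref 4 -> FAULT, evict 2, frames=[1,4,3] (faults so far: 5)
  step 10: ref 2 -> FAULT, evict 3, frames=[1,4,2] (faults so far: 6)
  step 11: ref 3 -> FAULT, evict 1, frames=[3,4,2] (faults so far: 7)
  step 12: ref 4 -> HIT, frames=[3,4,2] (faults so far: 7)
  step 13: ref 3 -> HIT, frames=[3,4,2] (faults so far: 7)
  step 14: ref 4 -> HIT, frames=[3,4,2] (faults so far: 7)
  step 15: ref 4 -> HIT, frames=[3,4,2] (faults so far: 7)
  FIFO total faults: 7
--- LRU ---
  step 0: ref 4 -> FAULT, frames=[4,-,-] (faults so far: 1)
  step 1: ref 2 -> FAULT, frames=[4,2,-] (faults so far: 2)
  step 2: ref 2 -> HIT, frames=[4,2,-] (faults so far: 2)
  step 3: ref 2 -> HIT, frames=[4,2,-] (faults so far: 2)
  step 4: ref 3 -> FAULT, frames=[4,2,3] (faults so far: 3)
  step 5: ref 2 -> HIT, frames=[4,2,3] (faults so far: 3)
  step 6: ref 3 -> HIT, frames=[4,2,3] (faults so far: 3)
  step 7: ref 1 -> FAULT, evict 4, frames=[1,2,3] (faults so far: 4)
  step 8: ref 3 -> HIT, frames=[1,2,3] (faults so far: 4)
  step 9: ref 4 -> FAULT, evict 2, frames=[1,4,3] (faults so far: 5)
  step 10: ref 2 -> FAULT, evict 1, frames=[2,4,3] (faults so far: 6)
  step 11: ref 3 -> HIT, frames=[2,4,3] (faults so far: 6)
  step 12: ref 4 -> HIT, frames=[2,4,3] (faults so far: 6)
  step 13: ref 3 -> HIT, frames=[2,4,3] (faults so far: 6)
  step 14: ref 4 -> HIT, frames=[2,4,3] (faults so far: 6)
  step 15: ref 4 -> HIT, frames=[2,4,3] (faults so far: 6)
  LRU total faults: 6
--- Optimal ---
  step 0: ref 4 -> FAULT, frames=[4,-,-] (faults so far: 1)
  step 1: ref 2 -> FAULT, frames=[4,2,-] (faults so far: 2)
  step 2: ref 2 -> HIT, frames=[4,2,-] (faults so far: 2)
  step 3: ref 2 -> HIT, frames=[4,2,-] (faults so far: 2)
  step 4: ref 3 -> FAULT, frames=[4,2,3] (faults so far: 3)
  step 5: ref 2 -> HIT, frames=[4,2,3] (faults so far: 3)
  step 6: ref 3 -> HIT, frames=[4,2,3] (faults so far: 3)
  step 7: ref 1 -> FAULT, evict 2, frames=[4,1,3] (faults so far: 4)
  step 8: ref 3 -> HIT, frames=[4,1,3] (faults so far: 4)
  step 9: ref 4 -> HIT, frames=[4,1,3] (faults so far: 4)
  step 10: ref 2 -> FAULT, evict 1, frames=[4,2,3] (faults so far: 5)
  step 11: ref 3 -> HIT, frames=[4,2,3] (faults so far: 5)
  step 12: ref 4 -> HIT, frames=[4,2,3] (faults so far: 5)
  step 13: ref 3 -> HIT, frames=[4,2,3] (faults so far: 5)
  step 14: ref 4 -> HIT, frames=[4,2,3] (faults so far: 5)
  step 15: ref 4 -> HIT, frames=[4,2,3] (faults so far: 5)
  Optimal total faults: 5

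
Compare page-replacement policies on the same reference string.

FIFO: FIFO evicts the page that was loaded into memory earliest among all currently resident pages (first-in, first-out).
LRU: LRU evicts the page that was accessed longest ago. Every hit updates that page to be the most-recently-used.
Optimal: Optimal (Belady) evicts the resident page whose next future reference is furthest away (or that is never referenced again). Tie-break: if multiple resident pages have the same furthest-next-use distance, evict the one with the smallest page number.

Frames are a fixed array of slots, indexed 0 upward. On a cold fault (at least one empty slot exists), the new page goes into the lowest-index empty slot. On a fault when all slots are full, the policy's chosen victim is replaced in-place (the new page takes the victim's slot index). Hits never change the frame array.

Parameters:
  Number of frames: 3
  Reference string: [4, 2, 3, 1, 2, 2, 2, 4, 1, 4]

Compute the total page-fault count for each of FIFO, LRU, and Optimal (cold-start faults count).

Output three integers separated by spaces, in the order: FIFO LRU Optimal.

--- FIFO ---
  step 0: ref 4 -> FAULT, frames=[4,-,-] (faults so far: 1)
  step 1: ref 2 -> FAULT, frames=[4,2,-] (faults so far: 2)
  step 2: ref 3 -> FAULT, frames=[4,2,3] (faults so far: 3)
  step 3: ref 1 -> FAULT, evict 4, frames=[1,2,3] (faults so far: 4)
  step 4: ref 2 -> HIT, frames=[1,2,3] (faults so far: 4)
  step 5: ref 2 -> HIT, frames=[1,2,3] (faults so far: 4)
  step 6: ref 2 -> HIT, frames=[1,2,3] (faults so far: 4)
  step 7: ref 4 -> FAULT, evict 2, frames=[1,4,3] (faults so far: 5)
  step 8: ref 1 -> HIT, frames=[1,4,3] (faults so far: 5)
  step 9: ref 4 -> HIT, frames=[1,4,3] (faults so far: 5)
  FIFO total faults: 5
--- LRU ---
  step 0: ref 4 -> FAULT, frames=[4,-,-] (faults so far: 1)
  step 1: ref 2 -> FAULT, frames=[4,2,-] (faults so far: 2)
  step 2: ref 3 -> FAULT, frames=[4,2,3] (faults so far: 3)
  step 3: ref 1 -> FAULT, evict 4, frames=[1,2,3] (faults so far: 4)
  step 4: ref 2 -> HIT, frames=[1,2,3] (faults so far: 4)
  step 5: ref 2 -> HIT, frames=[1,2,3] (faults so far: 4)
  step 6: ref 2 -> HIT, frames=[1,2,3] (faults so far: 4)
  step 7: ref 4 -> FAULT, evict 3, frames=[1,2,4] (faults so far: 5)
  step 8: ref 1 -> HIT, frames=[1,2,4] (faults so far: 5)
  step 9: ref 4 -> HIT, frames=[1,2,4] (faults so far: 5)
  LRU total faults: 5
--- Optimal ---
  step 0: ref 4 -> FAULT, frames=[4,-,-] (faults so far: 1)
  step 1: ref 2 -> FAULT, frames=[4,2,-] (faults so far: 2)
  step 2: ref 3 -> FAULT, frames=[4,2,3] (faults so far: 3)
  step 3: ref 1 -> FAULT, evict 3, frames=[4,2,1] (faults so far: 4)
  step 4: ref 2 -> HIT, frames=[4,2,1] (faults so far: 4)
  step 5: ref 2 -> HIT, frames=[4,2,1] (faults so far: 4)
  step 6: ref 2 -> HIT, frames=[4,2,1] (faults so far: 4)
  step 7: ref 4 -> HIT, frames=[4,2,1] (faults so far: 4)
  step 8: ref 1 -> HIT, frames=[4,2,1] (faults so far: 4)
  step 9: ref 4 -> HIT, frames=[4,2,1] (faults so far: 4)
  Optimal total faults: 4

Answer: 5 5 4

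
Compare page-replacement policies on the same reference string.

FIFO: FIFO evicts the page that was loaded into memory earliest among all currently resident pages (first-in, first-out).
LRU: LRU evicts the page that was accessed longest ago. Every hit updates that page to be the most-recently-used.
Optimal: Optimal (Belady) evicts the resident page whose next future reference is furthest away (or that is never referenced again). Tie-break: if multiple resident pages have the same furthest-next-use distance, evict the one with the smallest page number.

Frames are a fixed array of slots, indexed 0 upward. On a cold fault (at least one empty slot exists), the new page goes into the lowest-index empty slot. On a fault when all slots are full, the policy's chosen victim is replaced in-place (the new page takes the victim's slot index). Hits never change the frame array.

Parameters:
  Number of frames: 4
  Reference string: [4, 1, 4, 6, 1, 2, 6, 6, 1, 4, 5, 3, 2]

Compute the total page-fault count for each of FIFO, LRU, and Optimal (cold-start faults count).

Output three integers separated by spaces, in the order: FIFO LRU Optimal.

Answer: 6 7 6

Derivation:
--- FIFO ---
  step 0: ref 4 -> FAULT, frames=[4,-,-,-] (faults so far: 1)
  step 1: ref 1 -> FAULT, frames=[4,1,-,-] (faults so far: 2)
  step 2: ref 4 -> HIT, frames=[4,1,-,-] (faults so far: 2)
  step 3: ref 6 -> FAULT, frames=[4,1,6,-] (faults so far: 3)
  step 4: ref 1 -> HIT, frames=[4,1,6,-] (faults so far: 3)
  step 5: ref 2 -> FAULT, frames=[4,1,6,2] (faults so far: 4)
  step 6: ref 6 -> HIT, frames=[4,1,6,2] (faults so far: 4)
  step 7: ref 6 -> HIT, frames=[4,1,6,2] (faults so far: 4)
  step 8: ref 1 -> HIT, frames=[4,1,6,2] (faults so far: 4)
  step 9: ref 4 -> HIT, frames=[4,1,6,2] (faults so far: 4)
  step 10: ref 5 -> FAULT, evict 4, frames=[5,1,6,2] (faults so far: 5)
  step 11: ref 3 -> FAULT, evict 1, frames=[5,3,6,2] (faults so far: 6)
  step 12: ref 2 -> HIT, frames=[5,3,6,2] (faults so far: 6)
  FIFO total faults: 6
--- LRU ---
  step 0: ref 4 -> FAULT, frames=[4,-,-,-] (faults so far: 1)
  step 1: ref 1 -> FAULT, frames=[4,1,-,-] (faults so far: 2)
  step 2: ref 4 -> HIT, frames=[4,1,-,-] (faults so far: 2)
  step 3: ref 6 -> FAULT, frames=[4,1,6,-] (faults so far: 3)
  step 4: ref 1 -> HIT, frames=[4,1,6,-] (faults so far: 3)
  step 5: ref 2 -> FAULT, frames=[4,1,6,2] (faults so far: 4)
  step 6: ref 6 -> HIT, frames=[4,1,6,2] (faults so far: 4)
  step 7: ref 6 -> HIT, frames=[4,1,6,2] (faults so far: 4)
  step 8: ref 1 -> HIT, frames=[4,1,6,2] (faults so far: 4)
  step 9: ref 4 -> HIT, frames=[4,1,6,2] (faults so far: 4)
  step 10: ref 5 -> FAULT, evict 2, frames=[4,1,6,5] (faults so far: 5)
  step 11: ref 3 -> FAULT, evict 6, frames=[4,1,3,5] (faults so far: 6)
  step 12: ref 2 -> FAULT, evict 1, frames=[4,2,3,5] (faults so far: 7)
  LRU total faults: 7
--- Optimal ---
  step 0: ref 4 -> FAULT, frames=[4,-,-,-] (faults so far: 1)
  step 1: ref 1 -> FAULT, frames=[4,1,-,-] (faults so far: 2)
  step 2: ref 4 -> HIT, frames=[4,1,-,-] (faults so far: 2)
  step 3: ref 6 -> FAULT, frames=[4,1,6,-] (faults so far: 3)
  step 4: ref 1 -> HIT, frames=[4,1,6,-] (faults so far: 3)
  step 5: ref 2 -> FAULT, frames=[4,1,6,2] (faults so far: 4)
  step 6: ref 6 -> HIT, frames=[4,1,6,2] (faults so far: 4)
  step 7: ref 6 -> HIT, frames=[4,1,6,2] (faults so far: 4)
  step 8: ref 1 -> HIT, frames=[4,1,6,2] (faults so far: 4)
  step 9: ref 4 -> HIT, frames=[4,1,6,2] (faults so far: 4)
  step 10: ref 5 -> FAULT, evict 1, frames=[4,5,6,2] (faults so far: 5)
  step 11: ref 3 -> FAULT, evict 4, frames=[3,5,6,2] (faults so far: 6)
  step 12: ref 2 -> HIT, frames=[3,5,6,2] (faults so far: 6)
  Optimal total faults: 6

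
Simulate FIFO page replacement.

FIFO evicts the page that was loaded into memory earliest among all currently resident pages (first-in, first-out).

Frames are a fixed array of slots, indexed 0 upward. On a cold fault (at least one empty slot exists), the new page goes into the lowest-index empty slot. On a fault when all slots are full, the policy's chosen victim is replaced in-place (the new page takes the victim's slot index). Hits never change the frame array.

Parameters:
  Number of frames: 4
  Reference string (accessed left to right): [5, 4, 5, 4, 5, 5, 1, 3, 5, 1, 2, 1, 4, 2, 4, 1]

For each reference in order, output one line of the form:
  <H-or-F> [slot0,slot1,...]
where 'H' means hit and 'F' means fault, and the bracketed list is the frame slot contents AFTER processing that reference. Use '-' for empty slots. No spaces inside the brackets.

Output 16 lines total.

F [5,-,-,-]
F [5,4,-,-]
H [5,4,-,-]
H [5,4,-,-]
H [5,4,-,-]
H [5,4,-,-]
F [5,4,1,-]
F [5,4,1,3]
H [5,4,1,3]
H [5,4,1,3]
F [2,4,1,3]
H [2,4,1,3]
H [2,4,1,3]
H [2,4,1,3]
H [2,4,1,3]
H [2,4,1,3]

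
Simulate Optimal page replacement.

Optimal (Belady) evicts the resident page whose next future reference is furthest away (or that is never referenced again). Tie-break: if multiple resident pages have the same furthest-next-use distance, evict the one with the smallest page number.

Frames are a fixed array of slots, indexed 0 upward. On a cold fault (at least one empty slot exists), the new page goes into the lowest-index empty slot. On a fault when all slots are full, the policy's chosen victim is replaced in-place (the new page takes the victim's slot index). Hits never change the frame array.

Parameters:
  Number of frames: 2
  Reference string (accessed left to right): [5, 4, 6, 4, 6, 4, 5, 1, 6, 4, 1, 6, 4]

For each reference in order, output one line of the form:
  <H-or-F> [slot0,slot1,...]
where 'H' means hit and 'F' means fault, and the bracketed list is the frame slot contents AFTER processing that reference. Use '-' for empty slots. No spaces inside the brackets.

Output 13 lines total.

F [5,-]
F [5,4]
F [6,4]
H [6,4]
H [6,4]
H [6,4]
F [6,5]
F [6,1]
H [6,1]
F [4,1]
H [4,1]
F [4,6]
H [4,6]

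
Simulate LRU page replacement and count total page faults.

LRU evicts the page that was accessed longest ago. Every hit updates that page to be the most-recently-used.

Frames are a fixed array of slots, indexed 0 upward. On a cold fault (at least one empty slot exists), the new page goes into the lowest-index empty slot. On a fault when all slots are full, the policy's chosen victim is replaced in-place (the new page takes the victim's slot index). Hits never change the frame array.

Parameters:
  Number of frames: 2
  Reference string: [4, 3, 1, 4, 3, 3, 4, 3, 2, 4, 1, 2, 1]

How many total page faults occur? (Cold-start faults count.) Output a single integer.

Answer: 9

Derivation:
Step 0: ref 4 → FAULT, frames=[4,-]
Step 1: ref 3 → FAULT, frames=[4,3]
Step 2: ref 1 → FAULT (evict 4), frames=[1,3]
Step 3: ref 4 → FAULT (evict 3), frames=[1,4]
Step 4: ref 3 → FAULT (evict 1), frames=[3,4]
Step 5: ref 3 → HIT, frames=[3,4]
Step 6: ref 4 → HIT, frames=[3,4]
Step 7: ref 3 → HIT, frames=[3,4]
Step 8: ref 2 → FAULT (evict 4), frames=[3,2]
Step 9: ref 4 → FAULT (evict 3), frames=[4,2]
Step 10: ref 1 → FAULT (evict 2), frames=[4,1]
Step 11: ref 2 → FAULT (evict 4), frames=[2,1]
Step 12: ref 1 → HIT, frames=[2,1]
Total faults: 9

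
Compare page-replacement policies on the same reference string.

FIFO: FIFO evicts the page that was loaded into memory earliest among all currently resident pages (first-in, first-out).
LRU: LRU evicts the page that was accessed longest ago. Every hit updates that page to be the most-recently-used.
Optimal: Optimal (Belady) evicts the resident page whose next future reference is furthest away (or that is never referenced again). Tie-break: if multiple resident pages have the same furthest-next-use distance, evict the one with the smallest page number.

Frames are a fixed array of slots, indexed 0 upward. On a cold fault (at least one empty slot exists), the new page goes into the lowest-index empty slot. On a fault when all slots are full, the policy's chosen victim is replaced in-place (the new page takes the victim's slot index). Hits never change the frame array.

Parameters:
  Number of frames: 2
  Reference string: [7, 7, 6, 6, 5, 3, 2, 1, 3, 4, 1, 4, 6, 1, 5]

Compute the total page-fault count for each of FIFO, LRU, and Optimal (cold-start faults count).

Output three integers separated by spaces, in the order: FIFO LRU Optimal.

Answer: 11 12 9

Derivation:
--- FIFO ---
  step 0: ref 7 -> FAULT, frames=[7,-] (faults so far: 1)
  step 1: ref 7 -> HIT, frames=[7,-] (faults so far: 1)
  step 2: ref 6 -> FAULT, frames=[7,6] (faults so far: 2)
  step 3: ref 6 -> HIT, frames=[7,6] (faults so far: 2)
  step 4: ref 5 -> FAULT, evict 7, frames=[5,6] (faults so far: 3)
  step 5: ref 3 -> FAULT, evict 6, frames=[5,3] (faults so far: 4)
  step 6: ref 2 -> FAULT, evict 5, frames=[2,3] (faults so far: 5)
  step 7: ref 1 -> FAULT, evict 3, frames=[2,1] (faults so far: 6)
  step 8: ref 3 -> FAULT, evict 2, frames=[3,1] (faults so far: 7)
  step 9: ref 4 -> FAULT, evict 1, frames=[3,4] (faults so far: 8)
  step 10: ref 1 -> FAULT, evict 3, frames=[1,4] (faults so far: 9)
  step 11: ref 4 -> HIT, frames=[1,4] (faults so far: 9)
  step 12: ref 6 -> FAULT, evict 4, frames=[1,6] (faults so far: 10)
  step 13: ref 1 -> HIT, frames=[1,6] (faults so far: 10)
  step 14: ref 5 -> FAULT, evict 1, frames=[5,6] (faults so far: 11)
  FIFO total faults: 11
--- LRU ---
  step 0: ref 7 -> FAULT, frames=[7,-] (faults so far: 1)
  step 1: ref 7 -> HIT, frames=[7,-] (faults so far: 1)
  step 2: ref 6 -> FAULT, frames=[7,6] (faults so far: 2)
  step 3: ref 6 -> HIT, frames=[7,6] (faults so far: 2)
  step 4: ref 5 -> FAULT, evict 7, frames=[5,6] (faults so far: 3)
  step 5: ref 3 -> FAULT, evict 6, frames=[5,3] (faults so far: 4)
  step 6: ref 2 -> FAULT, evict 5, frames=[2,3] (faults so far: 5)
  step 7: ref 1 -> FAULT, evict 3, frames=[2,1] (faults so far: 6)
  step 8: ref 3 -> FAULT, evict 2, frames=[3,1] (faults so far: 7)
  step 9: ref 4 -> FAULT, evict 1, frames=[3,4] (faults so far: 8)
  step 10: ref 1 -> FAULT, evict 3, frames=[1,4] (faults so far: 9)
  step 11: ref 4 -> HIT, frames=[1,4] (faults so far: 9)
  step 12: ref 6 -> FAULT, evict 1, frames=[6,4] (faults so far: 10)
  step 13: ref 1 -> FAULT, evict 4, frames=[6,1] (faults so far: 11)
  step 14: ref 5 -> FAULT, evict 6, frames=[5,1] (faults so far: 12)
  LRU total faults: 12
--- Optimal ---
  step 0: ref 7 -> FAULT, frames=[7,-] (faults so far: 1)
  step 1: ref 7 -> HIT, frames=[7,-] (faults so far: 1)
  step 2: ref 6 -> FAULT, frames=[7,6] (faults so far: 2)
  step 3: ref 6 -> HIT, frames=[7,6] (faults so far: 2)
  step 4: ref 5 -> FAULT, evict 7, frames=[5,6] (faults so far: 3)
  step 5: ref 3 -> FAULT, evict 5, frames=[3,6] (faults so far: 4)
  step 6: ref 2 -> FAULT, evict 6, frames=[3,2] (faults so far: 5)
  step 7: ref 1 -> FAULT, evict 2, frames=[3,1] (faults so far: 6)
  step 8: ref 3 -> HIT, frames=[3,1] (faults so far: 6)
  step 9: ref 4 -> FAULT, evict 3, frames=[4,1] (faults so far: 7)
  step 10: ref 1 -> HIT, frames=[4,1] (faults so far: 7)
  step 11: ref 4 -> HIT, frames=[4,1] (faults so far: 7)
  step 12: ref 6 -> FAULT, evict 4, frames=[6,1] (faults so far: 8)
  step 13: ref 1 -> HIT, frames=[6,1] (faults so far: 8)
  step 14: ref 5 -> FAULT, evict 1, frames=[6,5] (faults so far: 9)
  Optimal total faults: 9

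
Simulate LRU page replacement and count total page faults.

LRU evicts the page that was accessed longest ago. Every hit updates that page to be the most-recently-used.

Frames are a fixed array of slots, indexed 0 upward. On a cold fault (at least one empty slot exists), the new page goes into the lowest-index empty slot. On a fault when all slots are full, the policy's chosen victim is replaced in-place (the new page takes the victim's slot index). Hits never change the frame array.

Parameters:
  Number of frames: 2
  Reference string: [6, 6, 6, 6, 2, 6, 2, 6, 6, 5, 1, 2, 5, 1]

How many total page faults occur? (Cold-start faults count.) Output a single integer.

Answer: 7

Derivation:
Step 0: ref 6 → FAULT, frames=[6,-]
Step 1: ref 6 → HIT, frames=[6,-]
Step 2: ref 6 → HIT, frames=[6,-]
Step 3: ref 6 → HIT, frames=[6,-]
Step 4: ref 2 → FAULT, frames=[6,2]
Step 5: ref 6 → HIT, frames=[6,2]
Step 6: ref 2 → HIT, frames=[6,2]
Step 7: ref 6 → HIT, frames=[6,2]
Step 8: ref 6 → HIT, frames=[6,2]
Step 9: ref 5 → FAULT (evict 2), frames=[6,5]
Step 10: ref 1 → FAULT (evict 6), frames=[1,5]
Step 11: ref 2 → FAULT (evict 5), frames=[1,2]
Step 12: ref 5 → FAULT (evict 1), frames=[5,2]
Step 13: ref 1 → FAULT (evict 2), frames=[5,1]
Total faults: 7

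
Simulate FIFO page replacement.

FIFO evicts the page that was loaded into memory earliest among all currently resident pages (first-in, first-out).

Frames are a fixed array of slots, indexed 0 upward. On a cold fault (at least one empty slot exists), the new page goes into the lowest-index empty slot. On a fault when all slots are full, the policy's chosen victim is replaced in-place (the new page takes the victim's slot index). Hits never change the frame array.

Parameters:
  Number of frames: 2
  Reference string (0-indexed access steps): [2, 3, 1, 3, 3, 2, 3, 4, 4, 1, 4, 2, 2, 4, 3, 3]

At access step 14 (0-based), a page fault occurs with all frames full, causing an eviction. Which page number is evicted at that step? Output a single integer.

Answer: 2

Derivation:
Step 0: ref 2 -> FAULT, frames=[2,-]
Step 1: ref 3 -> FAULT, frames=[2,3]
Step 2: ref 1 -> FAULT, evict 2, frames=[1,3]
Step 3: ref 3 -> HIT, frames=[1,3]
Step 4: ref 3 -> HIT, frames=[1,3]
Step 5: ref 2 -> FAULT, evict 3, frames=[1,2]
Step 6: ref 3 -> FAULT, evict 1, frames=[3,2]
Step 7: ref 4 -> FAULT, evict 2, frames=[3,4]
Step 8: ref 4 -> HIT, frames=[3,4]
Step 9: ref 1 -> FAULT, evict 3, frames=[1,4]
Step 10: ref 4 -> HIT, frames=[1,4]
Step 11: ref 2 -> FAULT, evict 4, frames=[1,2]
Step 12: ref 2 -> HIT, frames=[1,2]
Step 13: ref 4 -> FAULT, evict 1, frames=[4,2]
Step 14: ref 3 -> FAULT, evict 2, frames=[4,3]
At step 14: evicted page 2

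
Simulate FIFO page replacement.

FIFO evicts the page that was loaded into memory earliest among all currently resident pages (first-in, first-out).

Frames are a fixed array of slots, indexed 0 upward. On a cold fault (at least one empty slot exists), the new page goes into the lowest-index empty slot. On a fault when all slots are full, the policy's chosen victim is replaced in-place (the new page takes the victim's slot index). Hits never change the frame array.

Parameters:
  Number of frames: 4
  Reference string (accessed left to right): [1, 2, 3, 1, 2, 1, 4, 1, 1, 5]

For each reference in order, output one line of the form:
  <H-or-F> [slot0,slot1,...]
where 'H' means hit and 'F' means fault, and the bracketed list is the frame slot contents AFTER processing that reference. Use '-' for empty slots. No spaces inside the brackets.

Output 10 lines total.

F [1,-,-,-]
F [1,2,-,-]
F [1,2,3,-]
H [1,2,3,-]
H [1,2,3,-]
H [1,2,3,-]
F [1,2,3,4]
H [1,2,3,4]
H [1,2,3,4]
F [5,2,3,4]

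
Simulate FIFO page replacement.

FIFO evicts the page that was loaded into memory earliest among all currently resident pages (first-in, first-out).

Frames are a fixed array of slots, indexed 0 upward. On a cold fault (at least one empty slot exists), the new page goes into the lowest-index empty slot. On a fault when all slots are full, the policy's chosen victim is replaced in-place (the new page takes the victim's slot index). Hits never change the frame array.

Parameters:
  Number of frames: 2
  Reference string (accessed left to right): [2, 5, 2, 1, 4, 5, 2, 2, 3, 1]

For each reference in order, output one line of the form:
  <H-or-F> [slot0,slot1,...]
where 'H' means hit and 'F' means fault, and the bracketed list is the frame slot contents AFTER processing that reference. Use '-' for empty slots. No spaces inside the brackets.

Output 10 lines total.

F [2,-]
F [2,5]
H [2,5]
F [1,5]
F [1,4]
F [5,4]
F [5,2]
H [5,2]
F [3,2]
F [3,1]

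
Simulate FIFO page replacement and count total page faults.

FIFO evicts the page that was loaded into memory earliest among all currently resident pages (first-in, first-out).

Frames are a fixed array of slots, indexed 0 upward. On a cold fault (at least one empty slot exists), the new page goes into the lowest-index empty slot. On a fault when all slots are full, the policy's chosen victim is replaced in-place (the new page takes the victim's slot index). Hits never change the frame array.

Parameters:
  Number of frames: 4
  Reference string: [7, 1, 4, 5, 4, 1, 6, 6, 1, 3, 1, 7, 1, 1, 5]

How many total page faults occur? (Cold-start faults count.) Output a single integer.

Answer: 9

Derivation:
Step 0: ref 7 → FAULT, frames=[7,-,-,-]
Step 1: ref 1 → FAULT, frames=[7,1,-,-]
Step 2: ref 4 → FAULT, frames=[7,1,4,-]
Step 3: ref 5 → FAULT, frames=[7,1,4,5]
Step 4: ref 4 → HIT, frames=[7,1,4,5]
Step 5: ref 1 → HIT, frames=[7,1,4,5]
Step 6: ref 6 → FAULT (evict 7), frames=[6,1,4,5]
Step 7: ref 6 → HIT, frames=[6,1,4,5]
Step 8: ref 1 → HIT, frames=[6,1,4,5]
Step 9: ref 3 → FAULT (evict 1), frames=[6,3,4,5]
Step 10: ref 1 → FAULT (evict 4), frames=[6,3,1,5]
Step 11: ref 7 → FAULT (evict 5), frames=[6,3,1,7]
Step 12: ref 1 → HIT, frames=[6,3,1,7]
Step 13: ref 1 → HIT, frames=[6,3,1,7]
Step 14: ref 5 → FAULT (evict 6), frames=[5,3,1,7]
Total faults: 9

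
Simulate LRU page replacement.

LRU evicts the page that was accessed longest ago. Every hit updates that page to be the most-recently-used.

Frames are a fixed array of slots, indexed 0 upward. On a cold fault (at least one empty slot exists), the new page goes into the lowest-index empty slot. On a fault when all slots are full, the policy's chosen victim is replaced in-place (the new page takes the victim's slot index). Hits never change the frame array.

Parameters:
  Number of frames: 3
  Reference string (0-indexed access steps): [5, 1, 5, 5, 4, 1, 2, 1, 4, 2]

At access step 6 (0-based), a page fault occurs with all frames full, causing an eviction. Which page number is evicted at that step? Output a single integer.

Step 0: ref 5 -> FAULT, frames=[5,-,-]
Step 1: ref 1 -> FAULT, frames=[5,1,-]
Step 2: ref 5 -> HIT, frames=[5,1,-]
Step 3: ref 5 -> HIT, frames=[5,1,-]
Step 4: ref 4 -> FAULT, frames=[5,1,4]
Step 5: ref 1 -> HIT, frames=[5,1,4]
Step 6: ref 2 -> FAULT, evict 5, frames=[2,1,4]
At step 6: evicted page 5

Answer: 5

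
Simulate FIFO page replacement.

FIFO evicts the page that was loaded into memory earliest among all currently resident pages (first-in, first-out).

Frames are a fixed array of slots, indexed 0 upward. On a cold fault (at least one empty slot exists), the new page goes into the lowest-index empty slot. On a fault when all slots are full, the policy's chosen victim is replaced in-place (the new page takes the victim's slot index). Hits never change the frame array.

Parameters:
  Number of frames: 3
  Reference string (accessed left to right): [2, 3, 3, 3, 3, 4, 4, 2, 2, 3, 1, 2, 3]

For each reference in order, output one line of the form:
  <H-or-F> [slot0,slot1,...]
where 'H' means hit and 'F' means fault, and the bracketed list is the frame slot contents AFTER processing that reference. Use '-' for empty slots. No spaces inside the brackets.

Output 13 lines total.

F [2,-,-]
F [2,3,-]
H [2,3,-]
H [2,3,-]
H [2,3,-]
F [2,3,4]
H [2,3,4]
H [2,3,4]
H [2,3,4]
H [2,3,4]
F [1,3,4]
F [1,2,4]
F [1,2,3]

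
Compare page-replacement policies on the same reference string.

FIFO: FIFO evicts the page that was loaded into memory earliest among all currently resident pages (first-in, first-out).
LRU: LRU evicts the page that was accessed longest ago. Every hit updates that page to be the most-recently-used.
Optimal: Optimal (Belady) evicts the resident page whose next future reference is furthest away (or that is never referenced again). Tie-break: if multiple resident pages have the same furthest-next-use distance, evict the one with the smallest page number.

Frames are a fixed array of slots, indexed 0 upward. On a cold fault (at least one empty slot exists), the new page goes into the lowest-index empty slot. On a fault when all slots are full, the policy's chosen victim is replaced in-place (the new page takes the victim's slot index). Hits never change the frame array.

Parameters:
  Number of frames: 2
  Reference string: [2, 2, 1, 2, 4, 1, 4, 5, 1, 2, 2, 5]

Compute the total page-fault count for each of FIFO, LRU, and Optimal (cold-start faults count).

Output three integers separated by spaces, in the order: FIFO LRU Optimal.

--- FIFO ---
  step 0: ref 2 -> FAULT, frames=[2,-] (faults so far: 1)
  step 1: ref 2 -> HIT, frames=[2,-] (faults so far: 1)
  step 2: ref 1 -> FAULT, frames=[2,1] (faults so far: 2)
  step 3: ref 2 -> HIT, frames=[2,1] (faults so far: 2)
  step 4: ref 4 -> FAULT, evict 2, frames=[4,1] (faults so far: 3)
  step 5: ref 1 -> HIT, frames=[4,1] (faults so far: 3)
  step 6: ref 4 -> HIT, frames=[4,1] (faults so far: 3)
  step 7: ref 5 -> FAULT, evict 1, frames=[4,5] (faults so far: 4)
  step 8: ref 1 -> FAULT, evict 4, frames=[1,5] (faults so far: 5)
  step 9: ref 2 -> FAULT, evict 5, frames=[1,2] (faults so far: 6)
  step 10: ref 2 -> HIT, frames=[1,2] (faults so far: 6)
  step 11: ref 5 -> FAULT, evict 1, frames=[5,2] (faults so far: 7)
  FIFO total faults: 7
--- LRU ---
  step 0: ref 2 -> FAULT, frames=[2,-] (faults so far: 1)
  step 1: ref 2 -> HIT, frames=[2,-] (faults so far: 1)
  step 2: ref 1 -> FAULT, frames=[2,1] (faults so far: 2)
  step 3: ref 2 -> HIT, frames=[2,1] (faults so far: 2)
  step 4: ref 4 -> FAULT, evict 1, frames=[2,4] (faults so far: 3)
  step 5: ref 1 -> FAULT, evict 2, frames=[1,4] (faults so far: 4)
  step 6: ref 4 -> HIT, frames=[1,4] (faults so far: 4)
  step 7: ref 5 -> FAULT, evict 1, frames=[5,4] (faults so far: 5)
  step 8: ref 1 -> FAULT, evict 4, frames=[5,1] (faults so far: 6)
  step 9: ref 2 -> FAULT, evict 5, frames=[2,1] (faults so far: 7)
  step 10: ref 2 -> HIT, frames=[2,1] (faults so far: 7)
  step 11: ref 5 -> FAULT, evict 1, frames=[2,5] (faults so far: 8)
  LRU total faults: 8
--- Optimal ---
  step 0: ref 2 -> FAULT, frames=[2,-] (faults so far: 1)
  step 1: ref 2 -> HIT, frames=[2,-] (faults so far: 1)
  step 2: ref 1 -> FAULT, frames=[2,1] (faults so far: 2)
  step 3: ref 2 -> HIT, frames=[2,1] (faults so far: 2)
  step 4: ref 4 -> FAULT, evict 2, frames=[4,1] (faults so far: 3)
  step 5: ref 1 -> HIT, frames=[4,1] (faults so far: 3)
  step 6: ref 4 -> HIT, frames=[4,1] (faults so far: 3)
  step 7: ref 5 -> FAULT, evict 4, frames=[5,1] (faults so far: 4)
  step 8: ref 1 -> HIT, frames=[5,1] (faults so far: 4)
  step 9: ref 2 -> FAULT, evict 1, frames=[5,2] (faults so far: 5)
  step 10: ref 2 -> HIT, frames=[5,2] (faults so far: 5)
  step 11: ref 5 -> HIT, frames=[5,2] (faults so far: 5)
  Optimal total faults: 5

Answer: 7 8 5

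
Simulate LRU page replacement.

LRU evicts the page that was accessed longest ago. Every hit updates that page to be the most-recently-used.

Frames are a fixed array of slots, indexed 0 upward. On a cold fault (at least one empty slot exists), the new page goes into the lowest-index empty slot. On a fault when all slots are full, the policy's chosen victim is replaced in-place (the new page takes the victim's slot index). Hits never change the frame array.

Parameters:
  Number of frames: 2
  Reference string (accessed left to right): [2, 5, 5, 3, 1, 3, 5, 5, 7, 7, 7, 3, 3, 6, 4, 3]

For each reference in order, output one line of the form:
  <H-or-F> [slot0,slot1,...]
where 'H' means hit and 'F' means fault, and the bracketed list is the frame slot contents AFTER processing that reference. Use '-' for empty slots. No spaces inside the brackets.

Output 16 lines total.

F [2,-]
F [2,5]
H [2,5]
F [3,5]
F [3,1]
H [3,1]
F [3,5]
H [3,5]
F [7,5]
H [7,5]
H [7,5]
F [7,3]
H [7,3]
F [6,3]
F [6,4]
F [3,4]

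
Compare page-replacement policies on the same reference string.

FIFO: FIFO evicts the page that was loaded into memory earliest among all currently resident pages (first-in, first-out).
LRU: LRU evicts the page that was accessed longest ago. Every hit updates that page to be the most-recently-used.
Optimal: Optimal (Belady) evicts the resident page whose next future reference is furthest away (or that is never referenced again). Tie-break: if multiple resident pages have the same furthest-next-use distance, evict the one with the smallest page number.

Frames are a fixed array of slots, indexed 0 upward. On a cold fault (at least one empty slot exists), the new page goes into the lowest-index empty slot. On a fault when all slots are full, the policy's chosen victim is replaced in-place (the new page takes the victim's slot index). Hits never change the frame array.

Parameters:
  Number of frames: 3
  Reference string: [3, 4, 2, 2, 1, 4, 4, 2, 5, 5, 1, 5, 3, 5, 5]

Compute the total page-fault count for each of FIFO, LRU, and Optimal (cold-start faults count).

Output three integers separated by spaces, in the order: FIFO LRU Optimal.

Answer: 6 7 6

Derivation:
--- FIFO ---
  step 0: ref 3 -> FAULT, frames=[3,-,-] (faults so far: 1)
  step 1: ref 4 -> FAULT, frames=[3,4,-] (faults so far: 2)
  step 2: ref 2 -> FAULT, frames=[3,4,2] (faults so far: 3)
  step 3: ref 2 -> HIT, frames=[3,4,2] (faults so far: 3)
  step 4: ref 1 -> FAULT, evict 3, frames=[1,4,2] (faults so far: 4)
  step 5: ref 4 -> HIT, frames=[1,4,2] (faults so far: 4)
  step 6: ref 4 -> HIT, frames=[1,4,2] (faults so far: 4)
  step 7: ref 2 -> HIT, frames=[1,4,2] (faults so far: 4)
  step 8: ref 5 -> FAULT, evict 4, frames=[1,5,2] (faults so far: 5)
  step 9: ref 5 -> HIT, frames=[1,5,2] (faults so far: 5)
  step 10: ref 1 -> HIT, frames=[1,5,2] (faults so far: 5)
  step 11: ref 5 -> HIT, frames=[1,5,2] (faults so far: 5)
  step 12: ref 3 -> FAULT, evict 2, frames=[1,5,3] (faults so far: 6)
  step 13: ref 5 -> HIT, frames=[1,5,3] (faults so far: 6)
  step 14: ref 5 -> HIT, frames=[1,5,3] (faults so far: 6)
  FIFO total faults: 6
--- LRU ---
  step 0: ref 3 -> FAULT, frames=[3,-,-] (faults so far: 1)
  step 1: ref 4 -> FAULT, frames=[3,4,-] (faults so far: 2)
  step 2: ref 2 -> FAULT, frames=[3,4,2] (faults so far: 3)
  step 3: ref 2 -> HIT, frames=[3,4,2] (faults so far: 3)
  step 4: ref 1 -> FAULT, evict 3, frames=[1,4,2] (faults so far: 4)
  step 5: ref 4 -> HIT, frames=[1,4,2] (faults so far: 4)
  step 6: ref 4 -> HIT, frames=[1,4,2] (faults so far: 4)
  step 7: ref 2 -> HIT, frames=[1,4,2] (faults so far: 4)
  step 8: ref 5 -> FAULT, evict 1, frames=[5,4,2] (faults so far: 5)
  step 9: ref 5 -> HIT, frames=[5,4,2] (faults so far: 5)
  step 10: ref 1 -> FAULT, evict 4, frames=[5,1,2] (faults so far: 6)
  step 11: ref 5 -> HIT, frames=[5,1,2] (faults so far: 6)
  step 12: ref 3 -> FAULT, evict 2, frames=[5,1,3] (faults so far: 7)
  step 13: ref 5 -> HIT, frames=[5,1,3] (faults so far: 7)
  step 14: ref 5 -> HIT, frames=[5,1,3] (faults so far: 7)
  LRU total faults: 7
--- Optimal ---
  step 0: ref 3 -> FAULT, frames=[3,-,-] (faults so far: 1)
  step 1: ref 4 -> FAULT, frames=[3,4,-] (faults so far: 2)
  step 2: ref 2 -> FAULT, frames=[3,4,2] (faults so far: 3)
  step 3: ref 2 -> HIT, frames=[3,4,2] (faults so far: 3)
  step 4: ref 1 -> FAULT, evict 3, frames=[1,4,2] (faults so far: 4)
  step 5: ref 4 -> HIT, frames=[1,4,2] (faults so far: 4)
  step 6: ref 4 -> HIT, frames=[1,4,2] (faults so far: 4)
  step 7: ref 2 -> HIT, frames=[1,4,2] (faults so far: 4)
  step 8: ref 5 -> FAULT, evict 2, frames=[1,4,5] (faults so far: 5)
  step 9: ref 5 -> HIT, frames=[1,4,5] (faults so far: 5)
  step 10: ref 1 -> HIT, frames=[1,4,5] (faults so far: 5)
  step 11: ref 5 -> HIT, frames=[1,4,5] (faults so far: 5)
  step 12: ref 3 -> FAULT, evict 1, frames=[3,4,5] (faults so far: 6)
  step 13: ref 5 -> HIT, frames=[3,4,5] (faults so far: 6)
  step 14: ref 5 -> HIT, frames=[3,4,5] (faults so far: 6)
  Optimal total faults: 6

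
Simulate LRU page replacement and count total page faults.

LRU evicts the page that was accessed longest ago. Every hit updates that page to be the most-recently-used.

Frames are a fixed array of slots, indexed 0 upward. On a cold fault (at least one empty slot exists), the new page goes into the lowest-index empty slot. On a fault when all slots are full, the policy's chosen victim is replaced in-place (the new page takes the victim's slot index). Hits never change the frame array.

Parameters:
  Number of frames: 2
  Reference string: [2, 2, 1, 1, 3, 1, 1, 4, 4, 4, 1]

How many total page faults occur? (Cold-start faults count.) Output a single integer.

Answer: 4

Derivation:
Step 0: ref 2 → FAULT, frames=[2,-]
Step 1: ref 2 → HIT, frames=[2,-]
Step 2: ref 1 → FAULT, frames=[2,1]
Step 3: ref 1 → HIT, frames=[2,1]
Step 4: ref 3 → FAULT (evict 2), frames=[3,1]
Step 5: ref 1 → HIT, frames=[3,1]
Step 6: ref 1 → HIT, frames=[3,1]
Step 7: ref 4 → FAULT (evict 3), frames=[4,1]
Step 8: ref 4 → HIT, frames=[4,1]
Step 9: ref 4 → HIT, frames=[4,1]
Step 10: ref 1 → HIT, frames=[4,1]
Total faults: 4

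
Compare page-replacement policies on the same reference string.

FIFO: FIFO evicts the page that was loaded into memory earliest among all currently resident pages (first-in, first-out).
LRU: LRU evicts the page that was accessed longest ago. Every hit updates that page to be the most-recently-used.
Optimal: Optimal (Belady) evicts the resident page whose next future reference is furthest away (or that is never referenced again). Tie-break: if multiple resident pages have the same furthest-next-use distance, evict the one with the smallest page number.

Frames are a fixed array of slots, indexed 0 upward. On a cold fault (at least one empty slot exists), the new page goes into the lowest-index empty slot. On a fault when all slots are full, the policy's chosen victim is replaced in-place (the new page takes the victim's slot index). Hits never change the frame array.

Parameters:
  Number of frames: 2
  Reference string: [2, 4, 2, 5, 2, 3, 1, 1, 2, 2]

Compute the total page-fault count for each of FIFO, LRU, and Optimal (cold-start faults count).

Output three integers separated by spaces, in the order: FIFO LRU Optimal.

--- FIFO ---
  step 0: ref 2 -> FAULT, frames=[2,-] (faults so far: 1)
  step 1: ref 4 -> FAULT, frames=[2,4] (faults so far: 2)
  step 2: ref 2 -> HIT, frames=[2,4] (faults so far: 2)
  step 3: ref 5 -> FAULT, evict 2, frames=[5,4] (faults so far: 3)
  step 4: ref 2 -> FAULT, evict 4, frames=[5,2] (faults so far: 4)
  step 5: ref 3 -> FAULT, evict 5, frames=[3,2] (faults so far: 5)
  step 6: ref 1 -> FAULT, evict 2, frames=[3,1] (faults so far: 6)
  step 7: ref 1 -> HIT, frames=[3,1] (faults so far: 6)
  step 8: ref 2 -> FAULT, evict 3, frames=[2,1] (faults so far: 7)
  step 9: ref 2 -> HIT, frames=[2,1] (faults so far: 7)
  FIFO total faults: 7
--- LRU ---
  step 0: ref 2 -> FAULT, frames=[2,-] (faults so far: 1)
  step 1: ref 4 -> FAULT, frames=[2,4] (faults so far: 2)
  step 2: ref 2 -> HIT, frames=[2,4] (faults so far: 2)
  step 3: ref 5 -> FAULT, evict 4, frames=[2,5] (faults so far: 3)
  step 4: ref 2 -> HIT, frames=[2,5] (faults so far: 3)
  step 5: ref 3 -> FAULT, evict 5, frames=[2,3] (faults so far: 4)
  step 6: ref 1 -> FAULT, evict 2, frames=[1,3] (faults so far: 5)
  step 7: ref 1 -> HIT, frames=[1,3] (faults so far: 5)
  step 8: ref 2 -> FAULT, evict 3, frames=[1,2] (faults so far: 6)
  step 9: ref 2 -> HIT, frames=[1,2] (faults so far: 6)
  LRU total faults: 6
--- Optimal ---
  step 0: ref 2 -> FAULT, frames=[2,-] (faults so far: 1)
  step 1: ref 4 -> FAULT, frames=[2,4] (faults so far: 2)
  step 2: ref 2 -> HIT, frames=[2,4] (faults so far: 2)
  step 3: ref 5 -> FAULT, evict 4, frames=[2,5] (faults so far: 3)
  step 4: ref 2 -> HIT, frames=[2,5] (faults so far: 3)
  step 5: ref 3 -> FAULT, evict 5, frames=[2,3] (faults so far: 4)
  step 6: ref 1 -> FAULT, evict 3, frames=[2,1] (faults so far: 5)
  step 7: ref 1 -> HIT, frames=[2,1] (faults so far: 5)
  step 8: ref 2 -> HIT, frames=[2,1] (faults so far: 5)
  step 9: ref 2 -> HIT, frames=[2,1] (faults so far: 5)
  Optimal total faults: 5

Answer: 7 6 5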